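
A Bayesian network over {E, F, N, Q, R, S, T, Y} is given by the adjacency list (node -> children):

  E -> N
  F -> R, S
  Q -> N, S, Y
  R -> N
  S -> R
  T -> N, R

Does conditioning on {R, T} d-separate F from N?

We examine all 6 paths between F and N:
Path 1: F → S ← Q → N
  S is a collider and its descendant R is conditioned on, which opens it; Q is a fork and Q is not conditioned on — no node blocks this path, so it is active.
Path 2: F → S → R ← T → N
  T is a fork here and T is conditioned on, so the path is blocked at T.
Path 3: F → S → R → N
  R is a chain here and R is conditioned on, so the path is blocked at R.
Path 4: F → R ← S ← Q → N
  R is a collider and R is conditioned on, which opens it; S is a chain and S is not conditioned on; Q is a fork and Q is not conditioned on — no node blocks this path, so it is active.
Path 5: F → R ← T → N
  T is a fork here and T is conditioned on, so the path is blocked at T.
Path 6: F → R → N
  R is a chain here and R is conditioned on, so the path is blocked at R.
At least one path is unblocked, so d-separation fails.

No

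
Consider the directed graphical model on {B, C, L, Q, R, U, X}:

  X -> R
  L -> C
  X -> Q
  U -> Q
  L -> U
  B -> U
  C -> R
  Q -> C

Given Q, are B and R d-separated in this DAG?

No

There are 4 undirected paths between B and R; checking each against the conditioning set {Q}:
  1. B → U ← L → C → R — U:collider[open]; L:fork[open]; C:chain[open] ⇒ active
  2. B → U ← L → C ← Q ← X → R — U:collider[open]; L:fork[open]; C:collider[blocks]; Q:chain[blocks]; X:fork[open] ⇒ blocked
  3. B → U → Q → C → R — U:chain[open]; Q:chain[blocks]; C:chain[open] ⇒ blocked
  4. B → U → Q ← X → R — U:chain[open]; Q:collider[open]; X:fork[open] ⇒ active
Because an active path exists, B and R are not d-separated.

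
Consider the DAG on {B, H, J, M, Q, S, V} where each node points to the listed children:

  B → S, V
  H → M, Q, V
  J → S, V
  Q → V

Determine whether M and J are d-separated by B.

We examine all 4 paths between M and J:
Path 1: M ← H → V ← J
  V is a collider here and neither V nor any of its descendants is conditioned on, so the collider stays closed — the path is blocked at V.
Path 2: M ← H → V ← B → S ← J
  V is a collider here and neither V nor any of its descendants is conditioned on, so the collider stays closed — the path is blocked at V.
Path 3: M ← H → Q → V ← J
  V is a collider here and neither V nor any of its descendants is conditioned on, so the collider stays closed — the path is blocked at V.
Path 4: M ← H → Q → V ← B → S ← J
  V is a collider here and neither V nor any of its descendants is conditioned on, so the collider stays closed — the path is blocked at V.
Since every path is blocked, d-separation holds.

Yes — M and J are d-separated given {B}.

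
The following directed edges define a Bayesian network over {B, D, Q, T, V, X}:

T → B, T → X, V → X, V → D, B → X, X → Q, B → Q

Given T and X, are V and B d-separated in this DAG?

No — V and B are not d-separated given {T, X}.

3 paths connect V and B; each must be blocked for d-separation to hold:
Path 1: V → X → Q ← B
  X is a chain here and X is conditioned on, so the path is blocked at X.
Path 2: V → X ← B
  X is a collider and X is conditioned on, which opens it — no node blocks this path, so it is active.
Path 3: V → X ← T → B
  T is a fork here and T is conditioned on, so the path is blocked at T.
At least one path is unblocked, so d-separation fails.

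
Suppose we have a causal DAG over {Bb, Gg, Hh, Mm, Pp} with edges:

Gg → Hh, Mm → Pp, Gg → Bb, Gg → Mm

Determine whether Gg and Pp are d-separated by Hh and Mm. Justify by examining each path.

The only undirected path from Gg to Pp is:
  1. Gg → Mm → Pp — Mm:chain[blocks] ⇒ blocked
Every path is blocked, so Gg and Pp are d-separated given {Hh, Mm}.

Yes — Gg and Pp are d-separated given {Hh, Mm}.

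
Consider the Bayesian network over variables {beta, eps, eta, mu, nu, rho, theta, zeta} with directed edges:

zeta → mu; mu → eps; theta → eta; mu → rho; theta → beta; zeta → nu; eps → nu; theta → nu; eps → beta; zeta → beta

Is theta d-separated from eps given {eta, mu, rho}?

Enumerating the 6 paths from theta to eps and testing each for blocking by {eta, mu, rho}:
  1. theta → beta ← zeta → mu → eps — beta:collider[blocks]; zeta:fork[open]; mu:chain[blocks] ⇒ blocked
  2. theta → beta ← zeta → nu ← eps — beta:collider[blocks]; zeta:fork[open]; nu:collider[blocks] ⇒ blocked
  3. theta → beta ← eps — beta:collider[blocks] ⇒ blocked
  4. theta → nu ← zeta → beta ← eps — nu:collider[blocks]; zeta:fork[open]; beta:collider[blocks] ⇒ blocked
  5. theta → nu ← zeta → mu → eps — nu:collider[blocks]; zeta:fork[open]; mu:chain[blocks] ⇒ blocked
  6. theta → nu ← eps — nu:collider[blocks] ⇒ blocked
Since every path is blocked, d-separation holds.

Yes — theta and eps are d-separated given {eta, mu, rho}.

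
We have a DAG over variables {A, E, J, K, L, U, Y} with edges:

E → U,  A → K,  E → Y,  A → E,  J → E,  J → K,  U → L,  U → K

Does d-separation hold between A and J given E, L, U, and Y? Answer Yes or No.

There are 4 undirected paths between A and J; checking each against the conditioning set {E, L, U, Y}:
  1. A → E ← J — E:collider[open] ⇒ active
  2. A → E → U → K ← J — E:chain[blocks]; U:chain[blocks]; K:collider[blocks] ⇒ blocked
  3. A → K ← J — K:collider[blocks] ⇒ blocked
  4. A → K ← U ← E ← J — K:collider[blocks]; U:chain[blocks]; E:chain[blocks] ⇒ blocked
Since the path A → E ← J is active, A and J are not d-separated given {E, L, U, Y}.

No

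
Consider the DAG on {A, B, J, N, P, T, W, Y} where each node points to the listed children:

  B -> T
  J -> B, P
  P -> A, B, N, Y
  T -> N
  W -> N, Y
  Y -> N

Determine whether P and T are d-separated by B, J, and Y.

Enumerating the 5 paths from P to T and testing each for blocking by {B, J, Y}:
Path 1: P → N ← T
  N is a collider here and neither N nor any of its descendants is conditioned on, so the collider stays closed — the path is blocked at N.
Path 2: P → B → T
  B is a chain here and B is conditioned on, so the path is blocked at B.
Path 3: P ← J → B → T
  J is a fork here and J is conditioned on, so the path is blocked at J.
Path 4: P → Y → N ← T
  Y is a chain here and Y is conditioned on, so the path is blocked at Y.
Path 5: P → Y ← W → N ← T
  N is a collider here and neither N nor any of its descendants is conditioned on, so the collider stays closed — the path is blocked at N.
Every path is blocked, so P and T are d-separated given {B, J, Y}.

Yes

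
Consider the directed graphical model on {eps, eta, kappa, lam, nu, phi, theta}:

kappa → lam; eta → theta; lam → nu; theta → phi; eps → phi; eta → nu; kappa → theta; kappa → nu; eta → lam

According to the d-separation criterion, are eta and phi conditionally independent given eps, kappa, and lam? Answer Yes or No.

No

Enumerating the 5 paths from eta to phi and testing each for blocking by {eps, kappa, lam}:
  1. eta → theta → phi — theta:chain[open] ⇒ active
  2. eta → lam ← kappa → theta → phi — lam:collider[open]; kappa:fork[blocks]; theta:chain[open] ⇒ blocked
  3. eta → lam → nu ← kappa → theta → phi — lam:chain[blocks]; nu:collider[blocks]; kappa:fork[blocks]; theta:chain[open] ⇒ blocked
  4. eta → nu ← kappa → theta → phi — nu:collider[blocks]; kappa:fork[blocks]; theta:chain[open] ⇒ blocked
  5. eta → nu ← lam ← kappa → theta → phi — nu:collider[blocks]; lam:chain[blocks]; kappa:fork[blocks]; theta:chain[open] ⇒ blocked
Because an active path exists, eta and phi are not d-separated.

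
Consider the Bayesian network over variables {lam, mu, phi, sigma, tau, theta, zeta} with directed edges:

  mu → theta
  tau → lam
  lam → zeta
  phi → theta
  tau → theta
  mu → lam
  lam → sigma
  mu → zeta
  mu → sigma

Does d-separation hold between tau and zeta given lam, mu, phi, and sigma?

Yes

There are 6 undirected paths between tau and zeta; checking each against the conditioning set {lam, mu, phi, sigma}:
Path 1: tau → theta ← mu → lam → zeta
  theta is a collider here and neither theta nor any of its descendants is conditioned on, so the collider stays closed — the path is blocked at theta.
Path 2: tau → theta ← mu → zeta
  theta is a collider here and neither theta nor any of its descendants is conditioned on, so the collider stays closed — the path is blocked at theta.
Path 3: tau → theta ← mu → sigma ← lam → zeta
  theta is a collider here and neither theta nor any of its descendants is conditioned on, so the collider stays closed — the path is blocked at theta.
Path 4: tau → lam → zeta
  lam is a chain here and lam is conditioned on, so the path is blocked at lam.
Path 5: tau → lam ← mu → zeta
  mu is a fork here and mu is conditioned on, so the path is blocked at mu.
Path 6: tau → lam → sigma ← mu → zeta
  lam is a chain here and lam is conditioned on, so the path is blocked at lam.
Every path is blocked, so tau and zeta are d-separated given {lam, mu, phi, sigma}.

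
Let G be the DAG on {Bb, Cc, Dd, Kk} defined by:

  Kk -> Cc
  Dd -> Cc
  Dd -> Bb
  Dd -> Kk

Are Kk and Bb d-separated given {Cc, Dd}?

Enumerating the 2 paths from Kk to Bb and testing each for blocking by {Cc, Dd}:
  1. Kk → Cc ← Dd → Bb — Cc:collider[open]; Dd:fork[blocks] ⇒ blocked
  2. Kk ← Dd → Bb — Dd:fork[blocks] ⇒ blocked
Every path is blocked, so Kk and Bb are d-separated given {Cc, Dd}.

Yes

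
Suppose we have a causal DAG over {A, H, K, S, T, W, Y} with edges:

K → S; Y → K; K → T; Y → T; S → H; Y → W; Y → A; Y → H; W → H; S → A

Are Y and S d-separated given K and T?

5 paths connect Y and S; each must be blocked for d-separation to hold:
Path 1: Y → A ← S
  A is a collider here and neither A nor any of its descendants is conditioned on, so the collider stays closed — the path is blocked at A.
Path 2: Y → T ← K → S
  K is a fork here and K is conditioned on, so the path is blocked at K.
Path 3: Y → W → H ← S
  H is a collider here and neither H nor any of its descendants is conditioned on, so the collider stays closed — the path is blocked at H.
Path 4: Y → K → S
  K is a chain here and K is conditioned on, so the path is blocked at K.
Path 5: Y → H ← S
  H is a collider here and neither H nor any of its descendants is conditioned on, so the collider stays closed — the path is blocked at H.
All paths are blocked; Y ⊥ S | {K, T} holds.

Yes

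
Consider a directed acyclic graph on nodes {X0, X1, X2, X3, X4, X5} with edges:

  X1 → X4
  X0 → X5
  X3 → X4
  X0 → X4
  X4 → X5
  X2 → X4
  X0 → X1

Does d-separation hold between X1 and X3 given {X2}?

Enumerating the 3 paths from X1 to X3 and testing each for blocking by {X2}:
Path 1: X1 → X4 ← X3
  X4 is a collider here and neither X4 nor any of its descendants is conditioned on, so the collider stays closed — the path is blocked at X4.
Path 2: X1 ← X0 → X4 ← X3
  X4 is a collider here and neither X4 nor any of its descendants is conditioned on, so the collider stays closed — the path is blocked at X4.
Path 3: X1 ← X0 → X5 ← X4 ← X3
  X5 is a collider here and neither X5 nor any of its descendants is conditioned on, so the collider stays closed — the path is blocked at X5.
Since every path is blocked, d-separation holds.

Yes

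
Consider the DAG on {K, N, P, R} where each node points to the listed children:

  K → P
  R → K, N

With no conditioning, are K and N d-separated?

The only undirected path from K to N is:
Path 1: K ← R → N
  R is a fork and R is not conditioned on — no node blocks this path, so it is active.
Because an active path exists, K and N are not d-separated.

No — K and N are not d-separated given ∅.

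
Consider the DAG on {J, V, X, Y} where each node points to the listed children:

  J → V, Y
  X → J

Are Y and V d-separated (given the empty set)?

No — Y and V are not d-separated given ∅.

Only one path connects Y and V:
Path 1: Y ← J → V
  J is a fork and J is not conditioned on — no node blocks this path, so it is active.
Because an active path exists, Y and V are not d-separated.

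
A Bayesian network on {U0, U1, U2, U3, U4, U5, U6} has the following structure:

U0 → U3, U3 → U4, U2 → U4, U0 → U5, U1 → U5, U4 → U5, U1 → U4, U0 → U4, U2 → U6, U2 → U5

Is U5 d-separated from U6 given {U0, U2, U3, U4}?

Yes

5 paths connect U5 and U6; each must be blocked for d-separation to hold:
Path 1: U5 ← U4 ← U2 → U6
  U4 is a chain here and U4 is conditioned on, so the path is blocked at U4.
Path 2: U5 ← U0 → U4 ← U2 → U6
  U0 is a fork here and U0 is conditioned on, so the path is blocked at U0.
Path 3: U5 ← U0 → U3 → U4 ← U2 → U6
  U0 is a fork here and U0 is conditioned on, so the path is blocked at U0.
Path 4: U5 ← U2 → U6
  U2 is a fork here and U2 is conditioned on, so the path is blocked at U2.
Path 5: U5 ← U1 → U4 ← U2 → U6
  U2 is a fork here and U2 is conditioned on, so the path is blocked at U2.
Since every path is blocked, d-separation holds.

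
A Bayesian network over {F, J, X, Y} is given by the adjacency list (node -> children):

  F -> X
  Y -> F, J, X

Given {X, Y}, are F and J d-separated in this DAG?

Yes — F and J are d-separated given {X, Y}.

We examine all 2 paths between F and J:
  1. F → X ← Y → J — X:collider[open]; Y:fork[blocks] ⇒ blocked
  2. F ← Y → J — Y:fork[blocks] ⇒ blocked
All paths are blocked; F ⊥ J | {X, Y} holds.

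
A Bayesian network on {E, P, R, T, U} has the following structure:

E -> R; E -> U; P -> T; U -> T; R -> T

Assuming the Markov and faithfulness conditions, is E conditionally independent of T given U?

Enumerating the 2 paths from E to T and testing each for blocking by {U}:
Path 1: E → U → T
  U is a chain here and U is conditioned on, so the path is blocked at U.
Path 2: E → R → T
  R is a chain and R is not conditioned on — no node blocks this path, so it is active.
At least one path is unblocked, so d-separation fails.

No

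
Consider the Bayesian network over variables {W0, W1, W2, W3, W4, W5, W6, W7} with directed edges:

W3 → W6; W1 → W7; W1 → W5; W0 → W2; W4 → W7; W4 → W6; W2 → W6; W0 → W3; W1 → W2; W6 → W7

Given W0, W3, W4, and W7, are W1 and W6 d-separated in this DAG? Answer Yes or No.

We examine all 4 paths between W1 and W6:
  1. W1 → W7 ← W4 → W6 — W7:collider[open]; W4:fork[blocks] ⇒ blocked
  2. W1 → W7 ← W6 — W7:collider[open] ⇒ active
  3. W1 → W2 ← W0 → W3 → W6 — W2:collider[open]; W0:fork[blocks]; W3:chain[blocks] ⇒ blocked
  4. W1 → W2 → W6 — W2:chain[open] ⇒ active
Because an active path exists, W1 and W6 are not d-separated.

No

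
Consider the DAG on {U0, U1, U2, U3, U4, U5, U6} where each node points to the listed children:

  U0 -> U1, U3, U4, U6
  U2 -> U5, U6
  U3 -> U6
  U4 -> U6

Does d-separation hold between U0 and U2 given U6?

No — U0 and U2 are not d-separated given {U6}.

We examine all 3 paths between U0 and U2:
  1. U0 → U3 → U6 ← U2 — U3:chain[open]; U6:collider[open] ⇒ active
  2. U0 → U4 → U6 ← U2 — U4:chain[open]; U6:collider[open] ⇒ active
  3. U0 → U6 ← U2 — U6:collider[open] ⇒ active
Since the path U0 → U3 → U6 ← U2 is active, U0 and U2 are not d-separated given {U6}.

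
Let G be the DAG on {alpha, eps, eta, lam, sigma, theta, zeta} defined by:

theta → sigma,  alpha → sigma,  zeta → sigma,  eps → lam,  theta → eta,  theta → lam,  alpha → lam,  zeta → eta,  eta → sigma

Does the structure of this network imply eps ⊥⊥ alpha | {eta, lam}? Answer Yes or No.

There are 4 undirected paths between eps and alpha; checking each against the conditioning set {eta, lam}:
  1. eps → lam ← theta → sigma ← alpha — lam:collider[open]; theta:fork[open]; sigma:collider[blocks] ⇒ blocked
  2. eps → lam ← theta → eta → sigma ← alpha — lam:collider[open]; theta:fork[open]; eta:chain[blocks]; sigma:collider[blocks] ⇒ blocked
  3. eps → lam ← theta → eta ← zeta → sigma ← alpha — lam:collider[open]; theta:fork[open]; eta:collider[open]; zeta:fork[open]; sigma:collider[blocks] ⇒ blocked
  4. eps → lam ← alpha — lam:collider[open] ⇒ active
Since the path eps → lam ← alpha is active, eps and alpha are not d-separated given {eta, lam}.

No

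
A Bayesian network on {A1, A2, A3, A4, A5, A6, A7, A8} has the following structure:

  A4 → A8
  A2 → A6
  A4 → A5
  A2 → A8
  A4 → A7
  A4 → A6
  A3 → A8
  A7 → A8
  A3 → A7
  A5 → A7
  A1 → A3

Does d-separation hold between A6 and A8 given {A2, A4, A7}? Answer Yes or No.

Enumerating the 6 paths from A6 to A8 and testing each for blocking by {A2, A4, A7}:
Path 1: A6 ← A2 → A8
  A2 is a fork here and A2 is conditioned on, so the path is blocked at A2.
Path 2: A6 ← A4 → A8
  A4 is a fork here and A4 is conditioned on, so the path is blocked at A4.
Path 3: A6 ← A4 → A7 → A8
  A4 is a fork here and A4 is conditioned on, so the path is blocked at A4.
Path 4: A6 ← A4 → A7 ← A3 → A8
  A4 is a fork here and A4 is conditioned on, so the path is blocked at A4.
Path 5: A6 ← A4 → A5 → A7 → A8
  A4 is a fork here and A4 is conditioned on, so the path is blocked at A4.
Path 6: A6 ← A4 → A5 → A7 ← A3 → A8
  A4 is a fork here and A4 is conditioned on, so the path is blocked at A4.
All paths are blocked; A6 ⊥ A8 | {A2, A4, A7} holds.

Yes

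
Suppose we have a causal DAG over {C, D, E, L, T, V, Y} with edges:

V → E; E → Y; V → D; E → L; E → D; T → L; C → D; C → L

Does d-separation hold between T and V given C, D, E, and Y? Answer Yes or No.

Yes

There are 4 undirected paths between T and V; checking each against the conditioning set {C, D, E, Y}:
Path 1: T → L ← E → D ← V
  L is a collider here and neither L nor any of its descendants is conditioned on, so the collider stays closed — the path is blocked at L.
Path 2: T → L ← E ← V
  L is a collider here and neither L nor any of its descendants is conditioned on, so the collider stays closed — the path is blocked at L.
Path 3: T → L ← C → D ← E ← V
  L is a collider here and neither L nor any of its descendants is conditioned on, so the collider stays closed — the path is blocked at L.
Path 4: T → L ← C → D ← V
  L is a collider here and neither L nor any of its descendants is conditioned on, so the collider stays closed — the path is blocked at L.
Every path is blocked, so T and V are d-separated given {C, D, E, Y}.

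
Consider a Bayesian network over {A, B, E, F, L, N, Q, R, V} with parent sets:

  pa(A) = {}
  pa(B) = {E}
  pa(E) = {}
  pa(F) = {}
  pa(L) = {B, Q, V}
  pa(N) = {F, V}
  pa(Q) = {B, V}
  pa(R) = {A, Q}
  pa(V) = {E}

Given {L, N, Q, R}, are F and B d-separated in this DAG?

No

Enumerating the 5 paths from F to B and testing each for blocking by {L, N, Q, R}:
Path 1: F → N ← V → Q ← B
  N is a collider and N is conditioned on, which opens it; V is a fork and V is not conditioned on; Q is a collider and Q is conditioned on, which opens it — no node blocks this path, so it is active.
Path 2: F → N ← V → Q → L ← B
  Q is a chain here and Q is conditioned on, so the path is blocked at Q.
Path 3: F → N ← V → L ← B
  N is a collider and N is conditioned on, which opens it; V is a fork and V is not conditioned on; L is a collider and L is conditioned on, which opens it — no node blocks this path, so it is active.
Path 4: F → N ← V → L ← Q ← B
  Q is a chain here and Q is conditioned on, so the path is blocked at Q.
Path 5: F → N ← V ← E → B
  N is a collider and N is conditioned on, which opens it; V is a chain and V is not conditioned on; E is a fork and E is not conditioned on — no node blocks this path, so it is active.
Because an active path exists, F and B are not d-separated.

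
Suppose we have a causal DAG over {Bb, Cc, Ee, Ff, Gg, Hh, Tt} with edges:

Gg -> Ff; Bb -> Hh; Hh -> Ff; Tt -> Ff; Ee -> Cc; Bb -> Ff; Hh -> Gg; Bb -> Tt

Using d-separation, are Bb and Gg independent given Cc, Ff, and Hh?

No

Enumerating the 6 paths from Bb to Gg and testing each for blocking by {Cc, Ff, Hh}:
Path 1: Bb → Ff ← Hh → Gg
  Hh is a fork here and Hh is conditioned on, so the path is blocked at Hh.
Path 2: Bb → Ff ← Gg
  Ff is a collider and Ff is conditioned on, which opens it — no node blocks this path, so it is active.
Path 3: Bb → Tt → Ff ← Hh → Gg
  Hh is a fork here and Hh is conditioned on, so the path is blocked at Hh.
Path 4: Bb → Tt → Ff ← Gg
  Tt is a chain and Tt is not conditioned on; Ff is a collider and Ff is conditioned on, which opens it — no node blocks this path, so it is active.
Path 5: Bb → Hh → Ff ← Gg
  Hh is a chain here and Hh is conditioned on, so the path is blocked at Hh.
Path 6: Bb → Hh → Gg
  Hh is a chain here and Hh is conditioned on, so the path is blocked at Hh.
At least one path is unblocked, so d-separation fails.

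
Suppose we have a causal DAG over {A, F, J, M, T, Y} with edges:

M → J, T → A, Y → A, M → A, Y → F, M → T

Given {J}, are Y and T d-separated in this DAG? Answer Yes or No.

Yes — Y and T are d-separated given {J}.

2 paths connect Y and T; each must be blocked for d-separation to hold:
  1. Y → A ← T — A:collider[blocks] ⇒ blocked
  2. Y → A ← M → T — A:collider[blocks]; M:fork[open] ⇒ blocked
All paths are blocked; Y ⊥ T | {J} holds.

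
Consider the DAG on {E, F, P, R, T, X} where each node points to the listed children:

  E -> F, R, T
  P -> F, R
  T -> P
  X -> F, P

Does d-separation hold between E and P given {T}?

Yes

We examine all 4 paths between E and P:
Path 1: E → R ← P
  R is a collider here and neither R nor any of its descendants is conditioned on, so the collider stays closed — the path is blocked at R.
Path 2: E → T → P
  T is a chain here and T is conditioned on, so the path is blocked at T.
Path 3: E → F ← P
  F is a collider here and neither F nor any of its descendants is conditioned on, so the collider stays closed — the path is blocked at F.
Path 4: E → F ← X → P
  F is a collider here and neither F nor any of its descendants is conditioned on, so the collider stays closed — the path is blocked at F.
Every path is blocked, so E and P are d-separated given {T}.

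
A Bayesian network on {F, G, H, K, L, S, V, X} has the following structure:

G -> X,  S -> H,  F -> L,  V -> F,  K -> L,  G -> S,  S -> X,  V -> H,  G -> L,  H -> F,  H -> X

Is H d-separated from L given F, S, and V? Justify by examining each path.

Yes — H and L are d-separated given {F, S, V}.

6 paths connect H and L; each must be blocked for d-separation to hold:
Path 1: H ← S ← G → L
  S is a chain here and S is conditioned on, so the path is blocked at S.
Path 2: H ← S → X ← G → L
  S is a fork here and S is conditioned on, so the path is blocked at S.
Path 3: H ← V → F → L
  V is a fork here and V is conditioned on, so the path is blocked at V.
Path 4: H → X ← S ← G → L
  X is a collider here and neither X nor any of its descendants is conditioned on, so the collider stays closed — the path is blocked at X.
Path 5: H → X ← G → L
  X is a collider here and neither X nor any of its descendants is conditioned on, so the collider stays closed — the path is blocked at X.
Path 6: H → F → L
  F is a chain here and F is conditioned on, so the path is blocked at F.
All paths are blocked; H ⊥ L | {F, S, V} holds.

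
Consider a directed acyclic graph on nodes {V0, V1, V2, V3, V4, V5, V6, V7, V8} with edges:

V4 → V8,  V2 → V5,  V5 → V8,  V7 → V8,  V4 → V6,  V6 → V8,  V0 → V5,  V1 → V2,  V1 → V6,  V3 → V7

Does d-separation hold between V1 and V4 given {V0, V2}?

We examine all 4 paths between V1 and V4:
Path 1: V1 → V6 ← V4
  V6 is a collider here and neither V6 nor any of its descendants is conditioned on, so the collider stays closed — the path is blocked at V6.
Path 2: V1 → V6 → V8 ← V4
  V8 is a collider here and neither V8 nor any of its descendants is conditioned on, so the collider stays closed — the path is blocked at V8.
Path 3: V1 → V2 → V5 → V8 ← V6 ← V4
  V2 is a chain here and V2 is conditioned on, so the path is blocked at V2.
Path 4: V1 → V2 → V5 → V8 ← V4
  V2 is a chain here and V2 is conditioned on, so the path is blocked at V2.
Every path is blocked, so V1 and V4 are d-separated given {V0, V2}.

Yes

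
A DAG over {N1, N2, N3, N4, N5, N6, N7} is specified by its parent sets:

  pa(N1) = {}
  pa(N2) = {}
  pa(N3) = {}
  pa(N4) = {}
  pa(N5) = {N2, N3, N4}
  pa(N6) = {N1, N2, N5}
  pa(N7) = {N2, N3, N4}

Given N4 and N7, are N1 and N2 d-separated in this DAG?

Yes

There are 4 undirected paths between N1 and N2; checking each against the conditioning set {N4, N7}:
Path 1: N1 → N6 ← N2
  N6 is a collider here and neither N6 nor any of its descendants is conditioned on, so the collider stays closed — the path is blocked at N6.
Path 2: N1 → N6 ← N5 ← N2
  N6 is a collider here and neither N6 nor any of its descendants is conditioned on, so the collider stays closed — the path is blocked at N6.
Path 3: N1 → N6 ← N5 ← N3 → N7 ← N2
  N6 is a collider here and neither N6 nor any of its descendants is conditioned on, so the collider stays closed — the path is blocked at N6.
Path 4: N1 → N6 ← N5 ← N4 → N7 ← N2
  N6 is a collider here and neither N6 nor any of its descendants is conditioned on, so the collider stays closed — the path is blocked at N6.
Every path is blocked, so N1 and N2 are d-separated given {N4, N7}.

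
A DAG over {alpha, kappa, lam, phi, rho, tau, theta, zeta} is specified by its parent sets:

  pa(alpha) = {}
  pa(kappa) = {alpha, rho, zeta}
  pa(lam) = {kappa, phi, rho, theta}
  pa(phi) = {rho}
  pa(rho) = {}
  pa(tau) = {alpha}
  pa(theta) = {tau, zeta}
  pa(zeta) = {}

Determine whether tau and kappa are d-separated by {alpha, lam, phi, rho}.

No — tau and kappa are not d-separated given {alpha, lam, phi, rho}.

We examine all 5 paths between tau and kappa:
Path 1: tau → theta → lam ← rho → kappa
  rho is a fork here and rho is conditioned on, so the path is blocked at rho.
Path 2: tau → theta → lam ← kappa
  theta is a chain and theta is not conditioned on; lam is a collider and lam is conditioned on, which opens it — no node blocks this path, so it is active.
Path 3: tau → theta → lam ← phi ← rho → kappa
  phi is a chain here and phi is conditioned on, so the path is blocked at phi.
Path 4: tau → theta ← zeta → kappa
  theta is a collider and its descendant lam is conditioned on, which opens it; zeta is a fork and zeta is not conditioned on — no node blocks this path, so it is active.
Path 5: tau ← alpha → kappa
  alpha is a fork here and alpha is conditioned on, so the path is blocked at alpha.
Because an active path exists, tau and kappa are not d-separated.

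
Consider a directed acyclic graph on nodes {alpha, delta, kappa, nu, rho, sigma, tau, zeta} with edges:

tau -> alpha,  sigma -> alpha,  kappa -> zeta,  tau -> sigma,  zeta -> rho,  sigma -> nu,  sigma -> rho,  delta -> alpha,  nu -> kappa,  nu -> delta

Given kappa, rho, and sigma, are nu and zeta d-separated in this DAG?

Yes

4 paths connect nu and zeta; each must be blocked for d-separation to hold:
Path 1: nu → kappa → zeta
  kappa is a chain here and kappa is conditioned on, so the path is blocked at kappa.
Path 2: nu → delta → alpha ← sigma → rho ← zeta
  alpha is a collider here and neither alpha nor any of its descendants is conditioned on, so the collider stays closed — the path is blocked at alpha.
Path 3: nu → delta → alpha ← tau → sigma → rho ← zeta
  alpha is a collider here and neither alpha nor any of its descendants is conditioned on, so the collider stays closed — the path is blocked at alpha.
Path 4: nu ← sigma → rho ← zeta
  sigma is a fork here and sigma is conditioned on, so the path is blocked at sigma.
Every path is blocked, so nu and zeta are d-separated given {kappa, rho, sigma}.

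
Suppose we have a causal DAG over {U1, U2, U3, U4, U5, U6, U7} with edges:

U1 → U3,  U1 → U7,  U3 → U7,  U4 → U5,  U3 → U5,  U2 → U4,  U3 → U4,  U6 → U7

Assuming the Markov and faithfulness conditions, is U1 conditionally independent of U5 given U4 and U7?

No — U1 and U5 are not d-separated given {U4, U7}.

4 paths connect U1 and U5; each must be blocked for d-separation to hold:
  1. U1 → U3 → U4 → U5 — U3:chain[open]; U4:chain[blocks] ⇒ blocked
  2. U1 → U3 → U5 — U3:chain[open] ⇒ active
  3. U1 → U7 ← U3 → U4 → U5 — U7:collider[open]; U3:fork[open]; U4:chain[blocks] ⇒ blocked
  4. U1 → U7 ← U3 → U5 — U7:collider[open]; U3:fork[open] ⇒ active
Because an active path exists, U1 and U5 are not d-separated.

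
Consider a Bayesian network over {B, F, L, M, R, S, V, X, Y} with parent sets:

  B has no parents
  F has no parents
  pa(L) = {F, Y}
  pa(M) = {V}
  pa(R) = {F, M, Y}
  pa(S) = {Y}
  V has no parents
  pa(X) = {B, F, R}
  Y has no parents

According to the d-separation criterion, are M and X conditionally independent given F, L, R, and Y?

Yes — M and X are d-separated given {F, L, R, Y}.

There are 3 undirected paths between M and X; checking each against the conditioning set {F, L, R, Y}:
Path 1: M → R ← F → X
  F is a fork here and F is conditioned on, so the path is blocked at F.
Path 2: M → R → X
  R is a chain here and R is conditioned on, so the path is blocked at R.
Path 3: M → R ← Y → L ← F → X
  Y is a fork here and Y is conditioned on, so the path is blocked at Y.
Since every path is blocked, d-separation holds.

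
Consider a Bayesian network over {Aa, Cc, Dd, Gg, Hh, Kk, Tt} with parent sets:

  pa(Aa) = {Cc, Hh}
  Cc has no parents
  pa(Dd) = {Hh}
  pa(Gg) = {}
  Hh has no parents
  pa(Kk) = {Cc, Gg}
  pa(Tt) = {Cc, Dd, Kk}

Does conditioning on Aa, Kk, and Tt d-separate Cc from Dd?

No

We examine all 3 paths between Cc and Dd:
  1. Cc → Tt ← Dd — Tt:collider[open] ⇒ active
  2. Cc → Aa ← Hh → Dd — Aa:collider[open]; Hh:fork[open] ⇒ active
  3. Cc → Kk → Tt ← Dd — Kk:chain[blocks]; Tt:collider[open] ⇒ blocked
At least one path is unblocked, so d-separation fails.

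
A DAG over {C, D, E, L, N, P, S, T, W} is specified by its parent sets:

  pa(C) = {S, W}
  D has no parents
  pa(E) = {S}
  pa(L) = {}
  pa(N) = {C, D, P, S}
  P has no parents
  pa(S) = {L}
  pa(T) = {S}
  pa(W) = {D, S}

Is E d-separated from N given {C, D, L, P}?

5 paths connect E and N; each must be blocked for d-separation to hold:
  1. E ← S → C → N — S:fork[open]; C:chain[blocks] ⇒ blocked
  2. E ← S → C ← W ← D → N — S:fork[open]; C:collider[open]; W:chain[open]; D:fork[blocks] ⇒ blocked
  3. E ← S → N — S:fork[open] ⇒ active
  4. E ← S → W → C → N — S:fork[open]; W:chain[open]; C:chain[blocks] ⇒ blocked
  5. E ← S → W ← D → N — S:fork[open]; W:collider[open]; D:fork[blocks] ⇒ blocked
Since the path E ← S → N is active, E and N are not d-separated given {C, D, L, P}.

No — E and N are not d-separated given {C, D, L, P}.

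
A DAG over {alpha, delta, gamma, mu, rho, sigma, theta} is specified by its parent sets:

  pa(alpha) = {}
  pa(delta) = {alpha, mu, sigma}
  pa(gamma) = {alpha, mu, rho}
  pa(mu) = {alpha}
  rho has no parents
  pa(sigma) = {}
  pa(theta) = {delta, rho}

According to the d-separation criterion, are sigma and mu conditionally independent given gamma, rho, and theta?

No

5 paths connect sigma and mu; each must be blocked for d-separation to hold:
Path 1: sigma → delta ← alpha → gamma ← mu
  delta is a collider and its descendant theta is conditioned on, which opens it; alpha is a fork and alpha is not conditioned on; gamma is a collider and gamma is conditioned on, which opens it — no node blocks this path, so it is active.
Path 2: sigma → delta ← alpha → mu
  delta is a collider and its descendant theta is conditioned on, which opens it; alpha is a fork and alpha is not conditioned on — no node blocks this path, so it is active.
Path 3: sigma → delta → theta ← rho → gamma ← alpha → mu
  rho is a fork here and rho is conditioned on, so the path is blocked at rho.
Path 4: sigma → delta → theta ← rho → gamma ← mu
  rho is a fork here and rho is conditioned on, so the path is blocked at rho.
Path 5: sigma → delta ← mu
  delta is a collider and its descendant theta is conditioned on, which opens it — no node blocks this path, so it is active.
At least one path is unblocked, so d-separation fails.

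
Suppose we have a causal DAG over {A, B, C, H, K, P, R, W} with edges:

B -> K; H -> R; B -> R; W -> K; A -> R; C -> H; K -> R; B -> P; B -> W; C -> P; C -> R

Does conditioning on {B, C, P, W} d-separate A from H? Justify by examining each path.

Yes

5 paths connect A and H; each must be blocked for d-separation to hold:
  1. A → R ← H — R:collider[blocks] ⇒ blocked
  2. A → R ← B → P ← C → H — R:collider[blocks]; B:fork[blocks]; P:collider[open]; C:fork[blocks] ⇒ blocked
  3. A → R ← K ← B → P ← C → H — R:collider[blocks]; K:chain[open]; B:fork[blocks]; P:collider[open]; C:fork[blocks] ⇒ blocked
  4. A → R ← K ← W ← B → P ← C → H — R:collider[blocks]; K:chain[open]; W:chain[blocks]; B:fork[blocks]; P:collider[open]; C:fork[blocks] ⇒ blocked
  5. A → R ← C → H — R:collider[blocks]; C:fork[blocks] ⇒ blocked
All paths are blocked; A ⊥ H | {B, C, P, W} holds.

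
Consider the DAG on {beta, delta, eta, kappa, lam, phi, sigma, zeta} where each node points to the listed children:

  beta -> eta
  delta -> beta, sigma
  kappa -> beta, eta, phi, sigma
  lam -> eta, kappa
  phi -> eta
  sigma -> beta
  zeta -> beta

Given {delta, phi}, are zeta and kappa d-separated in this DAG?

Yes — zeta and kappa are d-separated given {delta, phi}.

Enumerating the 6 paths from zeta to kappa and testing each for blocking by {delta, phi}:
Path 1: zeta → beta ← kappa
  beta is a collider here and neither beta nor any of its descendants is conditioned on, so the collider stays closed — the path is blocked at beta.
Path 2: zeta → beta ← sigma ← kappa
  beta is a collider here and neither beta nor any of its descendants is conditioned on, so the collider stays closed — the path is blocked at beta.
Path 3: zeta → beta ← delta → sigma ← kappa
  beta is a collider here and neither beta nor any of its descendants is conditioned on, so the collider stays closed — the path is blocked at beta.
Path 4: zeta → beta → eta ← kappa
  eta is a collider here and neither eta nor any of its descendants is conditioned on, so the collider stays closed — the path is blocked at eta.
Path 5: zeta → beta → eta ← phi ← kappa
  eta is a collider here and neither eta nor any of its descendants is conditioned on, so the collider stays closed — the path is blocked at eta.
Path 6: zeta → beta → eta ← lam → kappa
  eta is a collider here and neither eta nor any of its descendants is conditioned on, so the collider stays closed — the path is blocked at eta.
All paths are blocked; zeta ⊥ kappa | {delta, phi} holds.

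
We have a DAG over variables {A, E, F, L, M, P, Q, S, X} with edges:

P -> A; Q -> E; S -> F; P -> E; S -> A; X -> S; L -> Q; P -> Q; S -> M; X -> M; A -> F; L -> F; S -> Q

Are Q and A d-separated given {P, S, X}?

Yes

6 paths connect Q and A; each must be blocked for d-separation to hold:
  1. Q ← S → F ← A — S:fork[blocks]; F:collider[blocks] ⇒ blocked
  2. Q ← S → A — S:fork[blocks] ⇒ blocked
  3. Q ← P → A — P:fork[blocks] ⇒ blocked
  4. Q → E ← P → A — E:collider[blocks]; P:fork[blocks] ⇒ blocked
  5. Q ← L → F ← S → A — L:fork[open]; F:collider[blocks]; S:fork[blocks] ⇒ blocked
  6. Q ← L → F ← A — L:fork[open]; F:collider[blocks] ⇒ blocked
Since every path is blocked, d-separation holds.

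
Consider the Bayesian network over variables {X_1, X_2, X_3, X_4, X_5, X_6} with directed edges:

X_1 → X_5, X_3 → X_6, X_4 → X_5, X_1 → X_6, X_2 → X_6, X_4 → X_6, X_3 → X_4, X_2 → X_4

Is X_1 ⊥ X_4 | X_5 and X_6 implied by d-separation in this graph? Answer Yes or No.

No

We examine all 4 paths between X_1 and X_4:
Path 1: X_1 → X_6 ← X_2 → X_4
  X_6 is a collider and X_6 is conditioned on, which opens it; X_2 is a fork and X_2 is not conditioned on — no node blocks this path, so it is active.
Path 2: X_1 → X_6 ← X_4
  X_6 is a collider and X_6 is conditioned on, which opens it — no node blocks this path, so it is active.
Path 3: X_1 → X_6 ← X_3 → X_4
  X_6 is a collider and X_6 is conditioned on, which opens it; X_3 is a fork and X_3 is not conditioned on — no node blocks this path, so it is active.
Path 4: X_1 → X_5 ← X_4
  X_5 is a collider and X_5 is conditioned on, which opens it — no node blocks this path, so it is active.
Because an active path exists, X_1 and X_4 are not d-separated.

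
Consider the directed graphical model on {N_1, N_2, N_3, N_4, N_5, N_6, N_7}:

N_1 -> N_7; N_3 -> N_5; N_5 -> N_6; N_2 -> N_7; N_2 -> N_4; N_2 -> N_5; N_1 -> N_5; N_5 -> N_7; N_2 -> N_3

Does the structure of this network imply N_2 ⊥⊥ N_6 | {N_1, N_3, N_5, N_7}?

Yes

4 paths connect N_2 and N_6; each must be blocked for d-separation to hold:
Path 1: N_2 → N_7 ← N_5 → N_6
  N_5 is a fork here and N_5 is conditioned on, so the path is blocked at N_5.
Path 2: N_2 → N_7 ← N_1 → N_5 → N_6
  N_1 is a fork here and N_1 is conditioned on, so the path is blocked at N_1.
Path 3: N_2 → N_5 → N_6
  N_5 is a chain here and N_5 is conditioned on, so the path is blocked at N_5.
Path 4: N_2 → N_3 → N_5 → N_6
  N_3 is a chain here and N_3 is conditioned on, so the path is blocked at N_3.
Every path is blocked, so N_2 and N_6 are d-separated given {N_1, N_3, N_5, N_7}.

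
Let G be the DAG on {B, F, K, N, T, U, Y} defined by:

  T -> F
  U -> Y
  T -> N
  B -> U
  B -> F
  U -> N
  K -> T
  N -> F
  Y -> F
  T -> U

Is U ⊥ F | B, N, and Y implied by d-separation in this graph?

No

We examine all 6 paths between U and F:
Path 1: U ← T → F
  T is a fork and T is not conditioned on — no node blocks this path, so it is active.
Path 2: U ← T → N → F
  N is a chain here and N is conditioned on, so the path is blocked at N.
Path 3: U ← B → F
  B is a fork here and B is conditioned on, so the path is blocked at B.
Path 4: U → N ← T → F
  N is a collider and N is conditioned on, which opens it; T is a fork and T is not conditioned on — no node blocks this path, so it is active.
Path 5: U → N → F
  N is a chain here and N is conditioned on, so the path is blocked at N.
Path 6: U → Y → F
  Y is a chain here and Y is conditioned on, so the path is blocked at Y.
Since the path U ← T → F is active, U and F are not d-separated given {B, N, Y}.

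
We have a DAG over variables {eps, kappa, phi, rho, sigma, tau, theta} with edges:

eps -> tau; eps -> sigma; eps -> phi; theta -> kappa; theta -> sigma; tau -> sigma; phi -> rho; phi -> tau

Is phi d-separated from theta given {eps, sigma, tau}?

Enumerating the 4 paths from phi to theta and testing each for blocking by {eps, sigma, tau}:
  1. phi → tau → sigma ← theta — tau:chain[blocks]; sigma:collider[open] ⇒ blocked
  2. phi → tau ← eps → sigma ← theta — tau:collider[open]; eps:fork[blocks]; sigma:collider[open] ⇒ blocked
  3. phi ← eps → tau → sigma ← theta — eps:fork[blocks]; tau:chain[blocks]; sigma:collider[open] ⇒ blocked
  4. phi ← eps → sigma ← theta — eps:fork[blocks]; sigma:collider[open] ⇒ blocked
All paths are blocked; phi ⊥ theta | {eps, sigma, tau} holds.

Yes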